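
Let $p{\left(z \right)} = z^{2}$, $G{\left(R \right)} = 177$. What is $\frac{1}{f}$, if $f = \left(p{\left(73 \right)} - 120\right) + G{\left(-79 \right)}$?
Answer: $\frac{1}{5386} \approx 0.00018567$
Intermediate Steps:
$f = 5386$ ($f = \left(73^{2} - 120\right) + 177 = \left(5329 - 120\right) + 177 = 5209 + 177 = 5386$)
$\frac{1}{f} = \frac{1}{5386}$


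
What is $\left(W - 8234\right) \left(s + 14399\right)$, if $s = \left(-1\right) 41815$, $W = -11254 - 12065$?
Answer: $865057048$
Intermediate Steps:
$W = -23319$
$s = -41815$
$\left(W - 8234\right) \left(s + 14399\right) = \left(-23319 - 8234\right) \left(-41815 + 14399\right) = \left(-31553\right) \left(-27416\right) = 865057048$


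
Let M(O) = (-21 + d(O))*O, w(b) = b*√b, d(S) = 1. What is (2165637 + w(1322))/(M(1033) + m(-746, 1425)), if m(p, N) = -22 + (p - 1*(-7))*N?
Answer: -721879/357919 - 1322*√1322/1073757 ≈ -2.0616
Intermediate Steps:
w(b) = b^(3/2)
M(O) = -20*O (M(O) = (-21 + 1)*O = -20*O)
m(p, N) = -22 + N*(7 + p) (m(p, N) = -22 + (p + 7)*N = -22 + (7 + p)*N = -22 + N*(7 + p))
(2165637 + w(1322))/(M(1033) + m(-746, 1425)) = (2165637 + 1322^(3/2))/(-20*1033 + (-22 + 7*1425 + 1425*(-746))) = (2165637 + 1322*√1322)/(-20660 + (-22 + 9975 - 1063050)) = (2165637 + 1322*√1322)/(-20660 - 1053097) = (2165637 + 1322*√1322)/(-1073757) = (2165637 + 1322*√1322)*(-1/1073757) = -721879/357919 - 1322*√1322/1073757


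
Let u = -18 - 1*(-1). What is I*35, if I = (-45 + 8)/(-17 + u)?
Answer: 1295/34 ≈ 38.088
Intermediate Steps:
u = -17 (u = -18 + 1 = -17)
I = 37/34 (I = (-45 + 8)/(-17 - 17) = -37/(-34) = -37*(-1/34) = 37/34 ≈ 1.0882)
I*35 = (37/34)*35 = 1295/34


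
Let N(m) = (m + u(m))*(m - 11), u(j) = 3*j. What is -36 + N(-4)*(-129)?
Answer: -30996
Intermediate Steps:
N(m) = 4*m*(-11 + m) (N(m) = (m + 3*m)*(m - 11) = (4*m)*(-11 + m) = 4*m*(-11 + m))
-36 + N(-4)*(-129) = -36 + (4*(-4)*(-11 - 4))*(-129) = -36 + (4*(-4)*(-15))*(-129) = -36 + 240*(-129) = -36 - 30960 = -30996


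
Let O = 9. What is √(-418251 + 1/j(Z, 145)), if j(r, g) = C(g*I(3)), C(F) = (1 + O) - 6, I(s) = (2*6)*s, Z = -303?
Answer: I*√1673003/2 ≈ 646.72*I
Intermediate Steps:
I(s) = 12*s
C(F) = 4 (C(F) = (1 + 9) - 6 = 10 - 6 = 4)
j(r, g) = 4
√(-418251 + 1/j(Z, 145)) = √(-418251 + 1/4) = √(-418251 + ¼) = √(-1673003/4) = I*√1673003/2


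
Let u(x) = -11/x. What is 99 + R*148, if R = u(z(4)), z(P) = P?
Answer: -308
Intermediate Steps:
R = -11/4 ≈ -2.7500
99 + R*148 = 99 - 11/4*148 = 99 - 407 = -308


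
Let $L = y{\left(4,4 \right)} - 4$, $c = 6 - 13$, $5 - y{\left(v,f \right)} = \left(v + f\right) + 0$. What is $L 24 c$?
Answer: $1176$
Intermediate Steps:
$y{\left(v,f \right)} = 5 - f - v$ ($y{\left(v,f \right)} = 5 - \left(\left(v + f\right) + 0\right) = 5 - \left(\left(f + v\right) + 0\right) = 5 - \left(f + v\right) = 5 - f - v$)
$c = -7$
$L = -7$ ($L = \left(5 - 4 - 4\right) - 4 = -3 - 4 = -7$)
$L 24 c = \left(-7\right) 24 \left(-7\right) = \left(-168\right) \left(-7\right) = 1176$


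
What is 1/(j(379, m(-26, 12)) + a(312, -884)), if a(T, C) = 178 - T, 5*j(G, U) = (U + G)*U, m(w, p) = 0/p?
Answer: -1/134 ≈ -0.0074627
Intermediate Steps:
m(w, p) = 0
j(G, U) = U*(G + U)/5 (j(G, U) = ((U + G)*U)/5 = ((G + U)*U)/5 = (U*(G + U))/5 = U*(G + U)/5)
1/(j(379, m(-26, 12)) + a(312, -884)) = 1/((1/5)*0*(379 + 0) + (178 - 1*312)) = 1/((1/5)*0*379 + (178 - 312)) = 1/(0 - 134) = 1/(-134) = -1/134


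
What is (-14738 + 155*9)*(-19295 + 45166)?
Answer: -345196753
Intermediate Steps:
(-14738 + 155*9)*(-19295 + 45166) = (-14738 + 1395)*25871 = -13343*25871 = -345196753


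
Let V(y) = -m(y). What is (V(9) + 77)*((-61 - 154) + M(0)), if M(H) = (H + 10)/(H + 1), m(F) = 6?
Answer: -14555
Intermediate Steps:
M(H) = (10 + H)/(1 + H)
V(y) = -6 (V(y) = -1*6 = -6)
(V(9) + 77)*((-61 - 154) + M(0)) = (-6 + 77)*((-61 - 154) + (10 + 0)/(1 + 0)) = 71*(-215 + 10/1) = 71*(-215 + 1*10) = 71*(-215 + 10) = 71*(-205) = -14555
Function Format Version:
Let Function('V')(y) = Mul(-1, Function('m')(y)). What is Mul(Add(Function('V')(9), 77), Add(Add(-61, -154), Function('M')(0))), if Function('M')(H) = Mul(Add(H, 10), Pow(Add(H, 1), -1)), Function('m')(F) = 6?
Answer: -14555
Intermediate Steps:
Function('M')(H) = Mul(Pow(Add(1, H), -1), Add(10, H)) (Function('M')(H) = Mul(Add(10, H), Pow(Add(1, H), -1)) = Mul(Pow(Add(1, H), -1), Add(10, H)))
Function('V')(y) = -6 (Function('V')(y) = Mul(-1, 6) = -6)
Mul(Add(Function('V')(9), 77), Add(Add(-61, -154), Function('M')(0))) = Mul(Add(-6, 77), Add(Add(-61, -154), Mul(Pow(Add(1, 0), -1), Add(10, 0)))) = Mul(71, Add(-215, Mul(Pow(1, -1), 10))) = Mul(71, Add(-215, Mul(1, 10))) = Mul(71, Add(-215, 10)) = Mul(71, -205) = -14555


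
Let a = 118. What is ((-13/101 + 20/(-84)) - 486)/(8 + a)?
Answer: -515792/133623 ≈ -3.8601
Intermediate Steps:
((-13/101 + 20/(-84)) - 486)/(8 + a) = ((-13/101 + 20/(-84)) - 486)/(8 + 118) = ((-13*1/101 + 20*(-1/84)) - 486)/126 = ((-13/101 - 5/21) - 486)*(1/126) = (-778/2121 - 486)*(1/126) = -1031584/2121*1/126 = -515792/133623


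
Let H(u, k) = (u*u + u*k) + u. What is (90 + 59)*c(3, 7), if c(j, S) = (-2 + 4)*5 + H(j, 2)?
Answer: 4172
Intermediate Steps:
H(u, k) = u + u² + k*u (H(u, k) = (u² + k*u) + u = u + u² + k*u)
c(j, S) = 10 + j*(3 + j) (c(j, S) = (-2 + 4)*5 + j*(1 + 2 + j) = 2*5 + j*(3 + j) = 10 + j*(3 + j))
(90 + 59)*c(3, 7) = (90 + 59)*(10 + 3*(3 + 3)) = 149*(10 + 3*6) = 149*(10 + 18) = 149*28 = 4172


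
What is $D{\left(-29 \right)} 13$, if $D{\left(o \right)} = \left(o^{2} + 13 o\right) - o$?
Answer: $6409$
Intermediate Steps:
$D{\left(o \right)} = o^{2} + 12 o$
$D{\left(-29 \right)} 13 = - 29 \left(12 - 29\right) 13 = \left(-29\right) \left(-17\right) 13 = 493 \cdot 13 = 6409$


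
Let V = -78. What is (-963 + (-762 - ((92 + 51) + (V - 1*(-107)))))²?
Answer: 3598609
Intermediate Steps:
(-963 + (-762 - ((92 + 51) + (V - 1*(-107)))))² = (-963 + (-762 - ((92 + 51) + (-78 - 1*(-107)))))² = (-963 + (-762 - (143 + (-78 + 107))))² = (-963 + (-762 - (143 + 29)))² = (-963 + (-762 - 1*172))² = (-963 + (-762 - 172))² = (-963 - 934)² = (-1897)² = 3598609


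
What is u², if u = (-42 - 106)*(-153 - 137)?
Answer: 1842126400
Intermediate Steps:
u = 42920 (u = -148*(-290) = 42920)
u² = 42920² = 1842126400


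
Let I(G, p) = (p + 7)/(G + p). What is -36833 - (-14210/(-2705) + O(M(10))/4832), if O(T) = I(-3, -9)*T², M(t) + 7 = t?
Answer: -192598641303/5228224 ≈ -36838.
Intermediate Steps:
I(G, p) = (7 + p)/(G + p)
M(t) = -7 + t
O(T) = T²/6 (O(T) = ((7 - 9)/(-3 - 9))*T² = (-2/(-12))*T² = (-1/12*(-2))*T² = T²/6)
-36833 - (-14210/(-2705) + O(M(10))/4832) = -36833 - (-14210/(-2705) + ((-7 + 10)²/6)/4832) = -36833 - (-14210*(-1/2705) + ((⅙)*3²)*(1/4832)) = -36833 - (2842/541 + ((⅙)*9)*(1/4832)) = -36833 - (2842/541 + (3/2)*(1/4832)) = -36833 - (2842/541 + 3/9664) = -36833 - 1*27466711/5228224 = -36833 - 27466711/5228224 = -192598641303/5228224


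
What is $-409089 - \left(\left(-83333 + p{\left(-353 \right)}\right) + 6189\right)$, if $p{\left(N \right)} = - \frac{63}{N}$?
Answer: $- \frac{117176648}{353} \approx -3.3195 \cdot 10^{5}$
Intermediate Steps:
$-409089 - \left(\left(-83333 + p{\left(-353 \right)}\right) + 6189\right) = -409089 - \left(\left(-83333 - \frac{63}{-353}\right) + 6189\right) = -409089 - \left(\left(-83333 - - \frac{63}{353}\right) + 6189\right) = -409089 - \left(\left(-83333 + \frac{63}{353}\right) + 6189\right) = -409089 - \left(- \frac{29416486}{353} + 6189\right) = -409089 - - \frac{27231769}{353} = -409089 + \frac{27231769}{353} = - \frac{117176648}{353}$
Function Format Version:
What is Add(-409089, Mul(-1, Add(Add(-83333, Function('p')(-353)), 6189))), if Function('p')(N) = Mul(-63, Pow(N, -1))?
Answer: Rational(-117176648, 353) ≈ -3.3195e+5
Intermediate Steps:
Add(-409089, Mul(-1, Add(Add(-83333, Function('p')(-353)), 6189))) = Add(-409089, Mul(-1, Add(Add(-83333, Mul(-63, Pow(-353, -1))), 6189))) = Add(-409089, Mul(-1, Add(Add(-83333, Mul(-63, Rational(-1, 353))), 6189))) = Add(-409089, Mul(-1, Add(Add(-83333, Rational(63, 353)), 6189))) = Add(-409089, Mul(-1, Add(Rational(-29416486, 353), 6189))) = Add(-409089, Mul(-1, Rational(-27231769, 353))) = Add(-409089, Rational(27231769, 353)) = Rational(-117176648, 353)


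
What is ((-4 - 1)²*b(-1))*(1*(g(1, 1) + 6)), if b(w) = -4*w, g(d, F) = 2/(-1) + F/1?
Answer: 500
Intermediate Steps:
g(d, F) = -2 + F (g(d, F) = 2*(-1) + F*1 = -2 + F)
((-4 - 1)²*b(-1))*(1*(g(1, 1) + 6)) = ((-4 - 1)²*(-4*(-1)))*(1*((-2 + 1) + 6)) = ((-5)²*4)*(1*(-1 + 6)) = (25*4)*(1*5) = 100*5 = 500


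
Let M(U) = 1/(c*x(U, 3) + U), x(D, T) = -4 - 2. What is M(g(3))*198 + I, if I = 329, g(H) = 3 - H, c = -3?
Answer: 340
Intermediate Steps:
x(D, T) = -6
M(U) = 1/(18 + U) (M(U) = 1/(-3*(-6) + U) = 1/(18 + U))
M(g(3))*198 + I = 198/(18 + (3 - 1*3)) + 329 = 198/(18 + (3 - 3)) + 329 = 198/(18 + 0) + 329 = 198/18 + 329 = (1/18)*198 + 329 = 11 + 329 = 340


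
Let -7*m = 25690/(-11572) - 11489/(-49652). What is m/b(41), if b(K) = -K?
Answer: -285652293/41225608732 ≈ -0.0069290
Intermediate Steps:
m = 285652293/1005502652 (m = -(25690/(-11572) - 11489/(-49652))/7 = -(25690*(-1/11572) - 11489*(-1/49652))/7 = -(-12845/5786 + 11489/49652)/7 = -⅐*(-285652293/143643236) = 285652293/1005502652 ≈ 0.28409)
m/b(41) = 285652293/(1005502652*((-1*41))) = (285652293/1005502652)/(-41) = (285652293/1005502652)*(-1/41) = -285652293/41225608732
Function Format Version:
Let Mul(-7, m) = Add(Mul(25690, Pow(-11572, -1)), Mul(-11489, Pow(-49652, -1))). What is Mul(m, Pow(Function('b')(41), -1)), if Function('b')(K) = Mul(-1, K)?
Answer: Rational(-285652293, 41225608732) ≈ -0.0069290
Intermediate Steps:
m = Rational(285652293, 1005502652) (m = Mul(Rational(-1, 7), Add(Mul(25690, Pow(-11572, -1)), Mul(-11489, Pow(-49652, -1)))) = Mul(Rational(-1, 7), Add(Mul(25690, Rational(-1, 11572)), Mul(-11489, Rational(-1, 49652)))) = Mul(Rational(-1, 7), Add(Rational(-12845, 5786), Rational(11489, 49652))) = Mul(Rational(-1, 7), Rational(-285652293, 143643236)) = Rational(285652293, 1005502652) ≈ 0.28409)
Mul(m, Pow(Function('b')(41), -1)) = Mul(Rational(285652293, 1005502652), Pow(Mul(-1, 41), -1)) = Mul(Rational(285652293, 1005502652), Pow(-41, -1)) = Mul(Rational(285652293, 1005502652), Rational(-1, 41)) = Rational(-285652293, 41225608732)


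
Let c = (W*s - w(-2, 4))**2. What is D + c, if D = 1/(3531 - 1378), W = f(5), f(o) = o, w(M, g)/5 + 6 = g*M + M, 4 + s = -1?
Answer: 6512826/2153 ≈ 3025.0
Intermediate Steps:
s = -5 (s = -4 - 1 = -5)
w(M, g) = -30 + 5*M + 5*M*g (w(M, g) = -30 + 5*(g*M + M) = -30 + 5*(M*g + M) = -30 + 5*(M + M*g) = -30 + (5*M + 5*M*g) = -30 + 5*M + 5*M*g)
W = 5
D = 1/2153 ≈ 0.00046447
c = 3025 (c = (5*(-5) - (-30 + 5*(-2) + 5*(-2)*4))**2 = (-25 - (-30 - 10 - 40))**2 = (-25 - 1*(-80))**2 = (-25 + 80)**2 = 55**2 = 3025)
D + c = 1/2153 + 3025 = 6512826/2153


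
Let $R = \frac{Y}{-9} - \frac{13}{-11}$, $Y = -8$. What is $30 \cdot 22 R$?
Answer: $\frac{4100}{3} \approx 1366.7$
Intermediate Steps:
$R = \frac{205}{99}$ ($R = - \frac{8}{-9} - \frac{13}{-11} = \left(-8\right) \left(- \frac{1}{9}\right) - - \frac{13}{11} = \frac{8}{9} + \frac{13}{11} = \frac{205}{99} \approx 2.0707$)
$30 \cdot 22 R = 30 \cdot 22 \cdot \frac{205}{99} = 660 \cdot \frac{205}{99} = \frac{4100}{3}$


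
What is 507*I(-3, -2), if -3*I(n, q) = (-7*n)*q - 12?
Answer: 9126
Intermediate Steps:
I(n, q) = 4 + 7*n*q/3 (I(n, q) = -((-7*n)*q - 12)/3 = -(-7*n*q - 12)/3 = -(-12 - 7*n*q)/3 = 4 + 7*n*q/3)
507*I(-3, -2) = 507*(4 + (7/3)*(-3)*(-2)) = 507*(4 + 14) = 507*18 = 9126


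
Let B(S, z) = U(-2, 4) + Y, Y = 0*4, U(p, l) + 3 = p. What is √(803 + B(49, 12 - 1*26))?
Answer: √798 ≈ 28.249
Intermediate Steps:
U(p, l) = -3 + p
Y = 0
B(S, z) = -5 (B(S, z) = (-3 - 2) + 0 = -5 + 0 = -5)
√(803 + B(49, 12 - 1*26)) = √(803 - 5) = √798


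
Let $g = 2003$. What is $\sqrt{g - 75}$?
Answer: $2 \sqrt{482} \approx 43.909$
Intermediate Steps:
$\sqrt{g - 75} = \sqrt{2003 - 75} = \sqrt{1928} = 2 \sqrt{482}$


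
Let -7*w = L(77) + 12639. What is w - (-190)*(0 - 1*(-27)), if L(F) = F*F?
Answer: 17342/7 ≈ 2477.4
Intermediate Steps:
L(F) = F²
w = -18568/7 (w = -(77² + 12639)/7 = -(5929 + 12639)/7 = -⅐*18568 = -18568/7 ≈ -2652.6)
w - (-190)*(0 - 1*(-27)) = -18568/7 - (-190)*(0 - 1*(-27)) = -18568/7 - (-190)*(0 + 27) = -18568/7 - (-190)*27 = -18568/7 - 1*(-5130) = -18568/7 + 5130 = 17342/7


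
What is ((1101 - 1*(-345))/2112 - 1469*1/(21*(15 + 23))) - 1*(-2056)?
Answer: 288598703/140448 ≈ 2054.8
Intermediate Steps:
((1101 - 1*(-345))/2112 - 1469*1/(21*(15 + 23))) - 1*(-2056) = ((1101 + 345)*(1/2112) - 1469/(38*21)) + 2056 = (1446*(1/2112) - 1469/798) + 2056 = (241/352 - 1469*1/798) + 2056 = (241/352 - 1469/798) + 2056 = -162385/140448 + 2056 = 288598703/140448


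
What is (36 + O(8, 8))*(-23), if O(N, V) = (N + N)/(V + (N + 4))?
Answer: -4232/5 ≈ -846.40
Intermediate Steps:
O(N, V) = 2*N/(4 + N + V) (O(N, V) = (2*N)/(V + (4 + N)) = (2*N)/(4 + N + V) = 2*N/(4 + N + V))
(36 + O(8, 8))*(-23) = (36 + 2*8/(4 + 8 + 8))*(-23) = (36 + 2*8/20)*(-23) = (36 + 2*8*(1/20))*(-23) = (36 + ⅘)*(-23) = (184/5)*(-23) = -4232/5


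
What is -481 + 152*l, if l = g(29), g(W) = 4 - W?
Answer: -4281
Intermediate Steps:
l = -25 (l = 4 - 1*29 = 4 - 29 = -25)
-481 + 152*l = -481 + 152*(-25) = -481 - 3800 = -4281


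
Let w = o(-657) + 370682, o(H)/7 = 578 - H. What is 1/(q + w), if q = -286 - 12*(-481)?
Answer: 1/384813 ≈ 2.5987e-6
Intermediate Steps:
o(H) = 4046 - 7*H (o(H) = 7*(578 - H) = 4046 - 7*H)
w = 379327 (w = (4046 - 7*(-657)) + 370682 = (4046 + 4599) + 370682 = 8645 + 370682 = 379327)
q = 5486 (q = -286 + 5772 = 5486)
1/(q + w) = 1/(5486 + 379327) = 1/384813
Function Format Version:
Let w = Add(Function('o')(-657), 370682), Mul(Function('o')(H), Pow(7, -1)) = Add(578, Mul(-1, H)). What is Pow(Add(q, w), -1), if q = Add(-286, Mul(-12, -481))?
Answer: Rational(1, 384813) ≈ 2.5987e-6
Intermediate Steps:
Function('o')(H) = Add(4046, Mul(-7, H)) (Function('o')(H) = Mul(7, Add(578, Mul(-1, H))) = Add(4046, Mul(-7, H)))
w = 379327 (w = Add(Add(4046, Mul(-7, -657)), 370682) = Add(Add(4046, 4599), 370682) = Add(8645, 370682) = 379327)
q = 5486 (q = Add(-286, 5772) = 5486)
Pow(Add(q, w), -1) = Pow(Add(5486, 379327), -1) = Pow(384813, -1) = Rational(1, 384813)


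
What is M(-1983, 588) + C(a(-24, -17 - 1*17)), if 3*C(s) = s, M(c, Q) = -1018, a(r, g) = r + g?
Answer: -3112/3 ≈ -1037.3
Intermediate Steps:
a(r, g) = g + r
C(s) = s/3
M(-1983, 588) + C(a(-24, -17 - 1*17)) = -1018 + ((-17 - 1*17) - 24)/3 = -1018 + ((-17 - 17) - 24)/3 = -1018 + (-34 - 24)/3 = -1018 + (⅓)*(-58) = -1018 - 58/3 = -3112/3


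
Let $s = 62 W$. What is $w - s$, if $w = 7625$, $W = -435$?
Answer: $34595$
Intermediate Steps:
$s = -26970$ ($s = 62 \left(-435\right) = -26970$)
$w - s = 7625 - -26970 = 7625 + 26970 = 34595$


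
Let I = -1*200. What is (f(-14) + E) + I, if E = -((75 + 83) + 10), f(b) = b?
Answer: -382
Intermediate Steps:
I = -200
E = -168 (E = -(158 + 10) = -1*168 = -168)
(f(-14) + E) + I = (-14 - 168) - 200 = -182 - 200 = -382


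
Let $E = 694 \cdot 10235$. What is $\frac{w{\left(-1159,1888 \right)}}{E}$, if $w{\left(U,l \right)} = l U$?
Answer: $- \frac{1094096}{3551545} \approx -0.30806$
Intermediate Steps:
$w{\left(U,l \right)} = U l$
$E = 7103090$
$\frac{w{\left(-1159,1888 \right)}}{E} = \frac{\left(-1159\right) 1888}{7103090} = \left(-2188192\right) \frac{1}{7103090} = - \frac{1094096}{3551545}$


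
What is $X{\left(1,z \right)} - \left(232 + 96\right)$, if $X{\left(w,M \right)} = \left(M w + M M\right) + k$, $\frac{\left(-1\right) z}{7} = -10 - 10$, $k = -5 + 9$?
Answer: $19416$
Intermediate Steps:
$k = 4$
$z = 140$ ($z = - 7 \left(-10 - 10\right) = \left(-7\right) \left(-20\right) = 140$)
$X{\left(w,M \right)} = 4 + M^{2} + M w$ ($X{\left(w,M \right)} = \left(M w + M M\right) + 4 = \left(M w + M^{2}\right) + 4 = \left(M^{2} + M w\right) + 4 = 4 + M^{2} + M w$)
$X{\left(1,z \right)} - \left(232 + 96\right) = \left(4 + 140^{2} + 140 \cdot 1\right) - \left(232 + 96\right) = \left(4 + 19600 + 140\right) - 328 = 19744 - 328 = 19416$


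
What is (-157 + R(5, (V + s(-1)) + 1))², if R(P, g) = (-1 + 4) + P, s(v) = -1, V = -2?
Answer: 22201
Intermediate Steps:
R(P, g) = 3 + P
(-157 + R(5, (V + s(-1)) + 1))² = (-157 + (3 + 5))² = (-157 + 8)² = (-149)² = 22201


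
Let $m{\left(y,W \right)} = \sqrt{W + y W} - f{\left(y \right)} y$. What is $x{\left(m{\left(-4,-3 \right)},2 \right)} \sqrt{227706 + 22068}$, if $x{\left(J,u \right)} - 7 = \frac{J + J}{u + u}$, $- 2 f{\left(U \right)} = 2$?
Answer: $\frac{13 \sqrt{249774}}{2} \approx 3248.5$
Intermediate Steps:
$f{\left(U \right)} = -1$ ($f{\left(U \right)} = \left(- \frac{1}{2}\right) 2 = -1$)
$m{\left(y,W \right)} = y + \sqrt{W + W y}$ ($m{\left(y,W \right)} = \sqrt{W + y W} - - y = \sqrt{W + W y} + y = y + \sqrt{W + W y}$)
$x{\left(J,u \right)} = 7 + \frac{J}{u}$ ($x{\left(J,u \right)} = 7 + \frac{J + J}{u + u} = 7 + \frac{2 J}{2 u} = 7 + 2 J \frac{1}{2 u} = 7 + \frac{J}{u}$)
$x{\left(m{\left(-4,-3 \right)},2 \right)} \sqrt{227706 + 22068} = \left(7 + \frac{-4 + \sqrt{- 3 \left(1 - 4\right)}}{2}\right) \sqrt{227706 + 22068} = \left(7 + \left(-4 + \sqrt{\left(-3\right) \left(-3\right)}\right) \frac{1}{2}\right) \sqrt{249774} = \left(7 + \left(-4 + \sqrt{9}\right) \frac{1}{2}\right) \sqrt{249774} = \left(7 + \left(-4 + 3\right) \frac{1}{2}\right) \sqrt{249774} = \left(7 - \frac{1}{2}\right) \sqrt{249774} = \frac{13 \sqrt{249774}}{2}$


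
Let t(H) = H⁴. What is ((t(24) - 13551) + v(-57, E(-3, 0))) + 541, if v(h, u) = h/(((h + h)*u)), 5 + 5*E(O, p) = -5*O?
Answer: 1275065/4 ≈ 3.1877e+5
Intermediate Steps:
E(O, p) = -1 - O (E(O, p) = -1 + (-5*O)/5 = -1 - O)
v(h, u) = 1/(2*u) (v(h, u) = h/(((2*h)*u)) = h/((2*h*u)) = h*(1/(2*h*u)) = 1/(2*u))
((t(24) - 13551) + v(-57, E(-3, 0))) + 541 = ((24⁴ - 13551) + 1/(2*(-1 - 1*(-3)))) + 541 = ((331776 - 13551) + 1/(2*(-1 + 3))) + 541 = (318225 + (½)/2) + 541 = (318225 + (½)*(½)) + 541 = (318225 + ¼) + 541 = 1272901/4 + 541 = 1275065/4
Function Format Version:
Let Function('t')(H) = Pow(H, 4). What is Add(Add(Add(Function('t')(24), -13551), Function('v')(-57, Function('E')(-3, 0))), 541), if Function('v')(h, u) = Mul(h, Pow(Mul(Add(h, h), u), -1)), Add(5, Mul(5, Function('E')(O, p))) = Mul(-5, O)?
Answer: Rational(1275065, 4) ≈ 3.1877e+5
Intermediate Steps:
Function('E')(O, p) = Add(-1, Mul(-1, O)) (Function('E')(O, p) = Add(-1, Mul(Rational(1, 5), Mul(-5, O))) = Add(-1, Mul(-1, O)))
Function('v')(h, u) = Mul(Rational(1, 2), Pow(u, -1)) (Function('v')(h, u) = Mul(h, Pow(Mul(Mul(2, h), u), -1)) = Mul(h, Pow(Mul(2, h, u), -1)) = Mul(h, Mul(Rational(1, 2), Pow(h, -1), Pow(u, -1))) = Mul(Rational(1, 2), Pow(u, -1)))
Add(Add(Add(Function('t')(24), -13551), Function('v')(-57, Function('E')(-3, 0))), 541) = Add(Add(Add(Pow(24, 4), -13551), Mul(Rational(1, 2), Pow(Add(-1, Mul(-1, -3)), -1))), 541) = Add(Add(Add(331776, -13551), Mul(Rational(1, 2), Pow(Add(-1, 3), -1))), 541) = Add(Add(318225, Mul(Rational(1, 2), Pow(2, -1))), 541) = Add(Add(318225, Mul(Rational(1, 2), Rational(1, 2))), 541) = Add(Add(318225, Rational(1, 4)), 541) = Add(Rational(1272901, 4), 541) = Rational(1275065, 4)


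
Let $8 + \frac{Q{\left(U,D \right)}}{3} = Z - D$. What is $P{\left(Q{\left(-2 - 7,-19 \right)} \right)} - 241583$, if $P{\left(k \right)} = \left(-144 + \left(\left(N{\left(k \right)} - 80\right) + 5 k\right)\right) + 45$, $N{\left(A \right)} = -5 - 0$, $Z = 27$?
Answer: $-241197$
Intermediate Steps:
$N{\left(A \right)} = -5$ ($N{\left(A \right)} = -5 + 0 = -5$)
$Q{\left(U,D \right)} = 57 - 3 D$ ($Q{\left(U,D \right)} = -24 + 3 \left(27 - D\right) = -24 - \left(-81 + 3 D\right) = 57 - 3 D$)
$P{\left(k \right)} = -184 + 5 k$ ($P{\left(k \right)} = \left(-144 + \left(\left(-5 - 80\right) + 5 k\right)\right) + 45 = \left(-144 + \left(-85 + 5 k\right)\right) + 45 = \left(-229 + 5 k\right) + 45 = -184 + 5 k$)
$P{\left(Q{\left(-2 - 7,-19 \right)} \right)} - 241583 = \left(-184 + 5 \left(57 - -57\right)\right) - 241583 = \left(-184 + 5 \left(57 + 57\right)\right) - 241583 = \left(-184 + 5 \cdot 114\right) - 241583 = \left(-184 + 570\right) - 241583 = 386 - 241583 = -241197$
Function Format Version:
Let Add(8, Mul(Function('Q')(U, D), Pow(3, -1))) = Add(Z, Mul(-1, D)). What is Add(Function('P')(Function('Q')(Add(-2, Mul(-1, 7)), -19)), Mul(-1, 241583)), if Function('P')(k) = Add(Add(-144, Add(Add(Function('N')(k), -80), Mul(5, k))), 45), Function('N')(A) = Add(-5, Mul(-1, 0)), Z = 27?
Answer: -241197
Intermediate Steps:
Function('N')(A) = -5 (Function('N')(A) = Add(-5, 0) = -5)
Function('Q')(U, D) = Add(57, Mul(-3, D)) (Function('Q')(U, D) = Add(-24, Mul(3, Add(27, Mul(-1, D)))) = Add(-24, Add(81, Mul(-3, D))) = Add(57, Mul(-3, D)))
Function('P')(k) = Add(-184, Mul(5, k)) (Function('P')(k) = Add(Add(-144, Add(Add(-5, -80), Mul(5, k))), 45) = Add(Add(-144, Add(-85, Mul(5, k))), 45) = Add(Add(-229, Mul(5, k)), 45) = Add(-184, Mul(5, k)))
Add(Function('P')(Function('Q')(Add(-2, Mul(-1, 7)), -19)), Mul(-1, 241583)) = Add(Add(-184, Mul(5, Add(57, Mul(-3, -19)))), Mul(-1, 241583)) = Add(Add(-184, Mul(5, Add(57, 57))), -241583) = Add(Add(-184, Mul(5, 114)), -241583) = Add(Add(-184, 570), -241583) = Add(386, -241583) = -241197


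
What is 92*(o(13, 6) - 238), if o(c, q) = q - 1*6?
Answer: -21896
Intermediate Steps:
o(c, q) = -6 + q (o(c, q) = q - 6 = -6 + q)
92*(o(13, 6) - 238) = 92*((-6 + 6) - 238) = 92*(0 - 238) = 92*(-238) = -21896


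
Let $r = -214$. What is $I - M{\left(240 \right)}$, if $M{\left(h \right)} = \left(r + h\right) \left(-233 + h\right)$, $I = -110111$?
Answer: $-110293$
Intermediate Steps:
$M{\left(h \right)} = \left(-233 + h\right) \left(-214 + h\right)$ ($M{\left(h \right)} = \left(-214 + h\right) \left(-233 + h\right) = \left(-233 + h\right) \left(-214 + h\right)$)
$I - M{\left(240 \right)} = -110111 - \left(49862 + 240^{2} - 107280\right) = -110111 - \left(49862 + 57600 - 107280\right) = -110111 - 182 = -110293$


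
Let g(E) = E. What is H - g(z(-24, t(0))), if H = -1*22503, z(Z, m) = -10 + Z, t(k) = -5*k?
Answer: -22469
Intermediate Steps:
H = -22503
H - g(z(-24, t(0))) = -22503 - (-10 - 24) = -22503 - 1*(-34) = -22503 + 34 = -22469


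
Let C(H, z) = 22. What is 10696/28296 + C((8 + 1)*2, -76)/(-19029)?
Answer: 8454653/22435191 ≈ 0.37685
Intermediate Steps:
10696/28296 + C((8 + 1)*2, -76)/(-19029) = 10696/28296 + 22/(-19029) = 10696*(1/28296) + 22*(-1/19029) = 1337/3537 - 22/19029 = 8454653/22435191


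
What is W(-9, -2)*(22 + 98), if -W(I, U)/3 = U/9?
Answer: 80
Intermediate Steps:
W(I, U) = -U/3 (W(I, U) = -3*U/9 = -U/3)
W(-9, -2)*(22 + 98) = (-⅓*(-2))*(22 + 98) = (⅔)*120 = 80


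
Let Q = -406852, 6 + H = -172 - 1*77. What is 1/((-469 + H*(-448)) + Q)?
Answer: -1/293081 ≈ -3.4120e-6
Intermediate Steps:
H = -255 (H = -6 + (-172 - 1*77) = -6 + (-172 - 77) = -6 - 249 = -255)
1/((-469 + H*(-448)) + Q) = 1/((-469 - 255*(-448)) - 406852) = 1/((-469 + 114240) - 406852) = 1/(113771 - 406852) = 1/(-293081) = -1/293081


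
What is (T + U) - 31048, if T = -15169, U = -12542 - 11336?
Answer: -70095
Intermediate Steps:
U = -23878
(T + U) - 31048 = (-15169 - 23878) - 31048 = -39047 - 31048 = -70095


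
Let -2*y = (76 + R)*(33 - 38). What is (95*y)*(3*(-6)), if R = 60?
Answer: -581400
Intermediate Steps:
y = 340 (y = -(76 + 60)*(33 - 38)/2 = -68*(-5) = -½*(-680) = 340)
(95*y)*(3*(-6)) = (95*340)*(3*(-6)) = 32300*(-18) = -581400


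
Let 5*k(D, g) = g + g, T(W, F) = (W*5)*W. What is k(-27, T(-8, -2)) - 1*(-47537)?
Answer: 47665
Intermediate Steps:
T(W, F) = 5*W² (T(W, F) = (5*W)*W = 5*W²)
k(D, g) = 2*g/5 (k(D, g) = (g + g)/5 = (2*g)/5 = 2*g/5)
k(-27, T(-8, -2)) - 1*(-47537) = 2*(5*(-8)²)/5 - 1*(-47537) = 2*(5*64)/5 + 47537 = (⅖)*320 + 47537 = 128 + 47537 = 47665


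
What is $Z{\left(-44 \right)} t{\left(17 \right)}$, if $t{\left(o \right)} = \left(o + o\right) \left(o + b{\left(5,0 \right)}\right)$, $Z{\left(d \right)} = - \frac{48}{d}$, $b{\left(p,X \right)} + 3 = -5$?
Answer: $\frac{3672}{11} \approx 333.82$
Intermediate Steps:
$b{\left(p,X \right)} = -8$ ($b{\left(p,X \right)} = -3 - 5 = -8$)
$t{\left(o \right)} = 2 o \left(-8 + o\right)$ ($t{\left(o \right)} = \left(o + o\right) \left(o - 8\right) = 2 o \left(-8 + o\right)$)
$Z{\left(-44 \right)} t{\left(17 \right)} = - \frac{48}{-44} \cdot 2 \cdot 17 \left(-8 + 17\right) = \left(-48\right) \left(- \frac{1}{44}\right) 2 \cdot 17 \cdot 9 = \frac{12}{11} \cdot 306 = \frac{3672}{11}$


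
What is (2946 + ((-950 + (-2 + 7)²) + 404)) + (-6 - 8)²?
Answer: 2621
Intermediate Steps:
(2946 + ((-950 + (-2 + 7)²) + 404)) + (-6 - 8)² = (2946 + ((-950 + 5²) + 404)) + (-14)² = (2946 + ((-950 + 25) + 404)) + 196 = (2946 + (-925 + 404)) + 196 = (2946 - 521) + 196 = 2425 + 196 = 2621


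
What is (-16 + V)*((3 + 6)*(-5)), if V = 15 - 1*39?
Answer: 1800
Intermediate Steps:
V = -24 (V = 15 - 39 = -24)
(-16 + V)*((3 + 6)*(-5)) = (-16 - 24)*((3 + 6)*(-5)) = -360*(-5) = -40*(-45) = 1800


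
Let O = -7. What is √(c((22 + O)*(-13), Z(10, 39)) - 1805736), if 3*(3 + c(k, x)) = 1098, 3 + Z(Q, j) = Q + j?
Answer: 3*I*√200597 ≈ 1343.6*I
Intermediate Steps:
Z(Q, j) = -3 + Q + j (Z(Q, j) = -3 + (Q + j) = -3 + Q + j)
c(k, x) = 363 (c(k, x) = -3 + (⅓)*1098 = -3 + 366 = 363)
√(c((22 + O)*(-13), Z(10, 39)) - 1805736) = √(363 - 1805736) = √(-1805373) = 3*I*√200597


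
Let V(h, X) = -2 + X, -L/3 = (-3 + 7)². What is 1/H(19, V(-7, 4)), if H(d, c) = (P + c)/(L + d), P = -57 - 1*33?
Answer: 29/88 ≈ 0.32955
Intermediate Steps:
L = -48 (L = -3*(-3 + 7)² = -3*4² = -3*16 = -48)
P = -90 (P = -57 - 33 = -90)
H(d, c) = (-90 + c)/(-48 + d)
1/H(19, V(-7, 4)) = 1/((-90 + (-2 + 4))/(-48 + 19)) = 1/((-90 + 2)/(-29)) = 1/(-1/29*(-88)) = 1/(88/29) = 29/88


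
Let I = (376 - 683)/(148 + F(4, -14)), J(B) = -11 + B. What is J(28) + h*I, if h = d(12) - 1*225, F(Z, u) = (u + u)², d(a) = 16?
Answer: 80007/932 ≈ 85.844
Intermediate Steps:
F(Z, u) = 4*u² (F(Z, u) = (2*u)² = 4*u²)
h = -209 (h = 16 - 1*225 = 16 - 225 = -209)
I = -307/932 (I = (376 - 683)/(148 + 4*(-14)²) = -307/(148 + 4*196) = -307/(148 + 784) = -307/932 ≈ -0.32940)
J(28) + h*I = (-11 + 28) - 209*(-307/932) = 17 + 64163/932 = 80007/932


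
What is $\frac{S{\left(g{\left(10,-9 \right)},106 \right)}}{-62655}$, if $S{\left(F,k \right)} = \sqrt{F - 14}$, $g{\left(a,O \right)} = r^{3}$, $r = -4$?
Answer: $- \frac{i \sqrt{78}}{62655} \approx - 0.00014096 i$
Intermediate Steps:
$g{\left(a,O \right)} = -64$ ($g{\left(a,O \right)} = \left(-4\right)^{3} = -64$)
$S{\left(F,k \right)} = \sqrt{-14 + F}$
$\frac{S{\left(g{\left(10,-9 \right)},106 \right)}}{-62655} = \frac{\sqrt{-14 - 64}}{-62655} = \sqrt{-78} \left(- \frac{1}{62655}\right) = i \sqrt{78} \left(- \frac{1}{62655}\right) = - \frac{i \sqrt{78}}{62655}$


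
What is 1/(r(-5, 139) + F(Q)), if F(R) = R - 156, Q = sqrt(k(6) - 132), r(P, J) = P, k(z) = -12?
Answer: -161/26065 - 12*I/26065 ≈ -0.0061769 - 0.00046039*I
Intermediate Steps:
Q = 12*I (Q = sqrt(-12 - 132) = sqrt(-144) = 12*I ≈ 12.0*I)
F(R) = -156 + R
1/(r(-5, 139) + F(Q)) = 1/(-5 + (-156 + 12*I)) = 1/(-161 + 12*I) = (-161 - 12*I)/26065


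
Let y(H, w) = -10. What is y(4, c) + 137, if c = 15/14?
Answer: 127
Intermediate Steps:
c = 15/14 (c = 15*(1/14) = 15/14 ≈ 1.0714)
y(4, c) + 137 = -10 + 137 = 127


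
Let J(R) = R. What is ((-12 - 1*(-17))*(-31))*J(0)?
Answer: 0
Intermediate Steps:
((-12 - 1*(-17))*(-31))*J(0) = ((-12 - 1*(-17))*(-31))*0 = ((-12 + 17)*(-31))*0 = (5*(-31))*0 = -155*0 = 0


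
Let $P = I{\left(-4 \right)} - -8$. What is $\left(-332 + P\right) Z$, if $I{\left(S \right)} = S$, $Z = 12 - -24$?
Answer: $-11808$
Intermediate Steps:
$Z = 36$ ($Z = 12 + 24 = 36$)
$P = 4$ ($P = -4 - -8 = -4 + 8 = 4$)
$\left(-332 + P\right) Z = \left(-332 + 4\right) 36 = \left(-328\right) 36 = -11808$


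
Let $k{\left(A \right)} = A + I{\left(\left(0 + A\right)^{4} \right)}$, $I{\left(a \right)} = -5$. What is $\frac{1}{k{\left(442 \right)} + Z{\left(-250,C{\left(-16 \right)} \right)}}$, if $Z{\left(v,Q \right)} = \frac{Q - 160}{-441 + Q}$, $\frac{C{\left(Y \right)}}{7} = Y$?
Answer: $\frac{553}{241933} \approx 0.0022858$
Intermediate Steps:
$C{\left(Y \right)} = 7 Y$
$k{\left(A \right)} = -5 + A$ ($k{\left(A \right)} = A - 5 = -5 + A$)
$Z{\left(v,Q \right)} = \frac{-160 + Q}{-441 + Q}$
$\frac{1}{k{\left(442 \right)} + Z{\left(-250,C{\left(-16 \right)} \right)}} = \frac{1}{\left(-5 + 442\right) + \frac{-160 + 7 \left(-16\right)}{-441 + 7 \left(-16\right)}} = \frac{1}{437 + \frac{-160 - 112}{-441 - 112}} = \frac{1}{437 + \frac{1}{-553} \left(-272\right)} = \frac{1}{437 - - \frac{272}{553}} = \frac{1}{437 + \frac{272}{553}} = \frac{1}{\frac{241933}{553}} = \frac{553}{241933}$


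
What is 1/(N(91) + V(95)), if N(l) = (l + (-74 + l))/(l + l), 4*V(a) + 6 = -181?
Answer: -364/16801 ≈ -0.021665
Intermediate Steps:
V(a) = -187/4 (V(a) = -3/2 + (¼)*(-181) = -3/2 - 181/4 = -187/4)
N(l) = (-74 + 2*l)/(2*l) (N(l) = (-74 + 2*l)/((2*l)) = (-74 + 2*l)*(1/(2*l)) = (-74 + 2*l)/(2*l))
1/(N(91) + V(95)) = 1/((-37 + 91)/91 - 187/4) = 1/((1/91)*54 - 187/4) = 1/(54/91 - 187/4) = 1/(-16801/364) = -364/16801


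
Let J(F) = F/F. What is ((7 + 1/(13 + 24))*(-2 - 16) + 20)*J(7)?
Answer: -3940/37 ≈ -106.49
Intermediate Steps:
J(F) = 1
((7 + 1/(13 + 24))*(-2 - 16) + 20)*J(7) = ((7 + 1/(13 + 24))*(-2 - 16) + 20)*1 = ((7 + 1/37)*(-18) + 20)*1 = ((260/37)*(-18) + 20)*1 = (-4680/37 + 20)*1 = -3940/37*1 = -3940/37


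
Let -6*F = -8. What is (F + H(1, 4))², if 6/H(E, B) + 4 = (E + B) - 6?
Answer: 4/225 ≈ 0.017778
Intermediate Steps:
F = 4/3 (F = -⅙*(-8) = 4/3 ≈ 1.3333)
H(E, B) = 6/(-10 + B + E) (H(E, B) = 6/(-4 + ((E + B) - 6)) = 6/(-4 + ((B + E) - 6)) = 6/(-4 + (-6 + B + E)) = 6/(-10 + B + E))
(F + H(1, 4))² = (4/3 + 6/(-10 + 4 + 1))² = (4/3 + 6/(-5))² = (4/3 + 6*(-⅕))² = (4/3 - 6/5)² = (2/15)² = 4/225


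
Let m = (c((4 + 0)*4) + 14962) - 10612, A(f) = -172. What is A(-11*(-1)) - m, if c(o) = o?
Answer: -4538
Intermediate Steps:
m = 4366 (m = ((4 + 0)*4 + 14962) - 10612 = (4*4 + 14962) - 10612 = (16 + 14962) - 10612 = 14978 - 10612 = 4366)
A(-11*(-1)) - m = -172 - 1*4366 = -172 - 4366 = -4538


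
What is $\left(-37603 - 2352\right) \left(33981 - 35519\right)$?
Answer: $61450790$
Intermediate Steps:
$\left(-37603 - 2352\right) \left(33981 - 35519\right) = \left(-37603 - 2352\right) \left(-1538\right) = \left(-39955\right) \left(-1538\right) = 61450790$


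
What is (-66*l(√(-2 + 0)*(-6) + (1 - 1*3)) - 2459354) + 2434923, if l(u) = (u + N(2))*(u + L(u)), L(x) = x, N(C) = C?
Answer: -14927 - 1584*I*√2 ≈ -14927.0 - 2240.1*I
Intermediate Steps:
l(u) = 2*u*(2 + u) (l(u) = (u + 2)*(u + u) = (2 + u)*(2*u) = 2*u*(2 + u))
(-66*l(√(-2 + 0)*(-6) + (1 - 1*3)) - 2459354) + 2434923 = (-132*(√(-2 + 0)*(-6) + (1 - 1*3))*(2 + (√(-2 + 0)*(-6) + (1 - 1*3))) - 2459354) + 2434923 = (-132*(√(-2)*(-6) + (1 - 3))*(2 + (√(-2)*(-6) + (1 - 3))) - 2459354) + 2434923 = (-132*((I*√2)*(-6) - 2)*(2 + ((I*√2)*(-6) - 2)) - 2459354) + 2434923 = (-132*(-6*I*√2 - 2)*(2 + (-6*I*√2 - 2)) - 2459354) + 2434923 = (-132*(-2 - 6*I*√2)*(2 + (-2 - 6*I*√2)) - 2459354) + 2434923 = (-132*(-2 - 6*I*√2)*(-6*I*√2) - 2459354) + 2434923 = (-(-792)*I*√2*(-2 - 6*I*√2) - 2459354) + 2434923 = (792*I*√2*(-2 - 6*I*√2) - 2459354) + 2434923 = (-2459354 + 792*I*√2*(-2 - 6*I*√2)) + 2434923 = -24431 + 792*I*√2*(-2 - 6*I*√2)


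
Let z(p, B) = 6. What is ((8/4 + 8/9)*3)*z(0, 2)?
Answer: 52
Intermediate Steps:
((8/4 + 8/9)*3)*z(0, 2) = ((8/4 + 8/9)*3)*6 = ((8*(¼) + 8*(⅑))*3)*6 = ((2 + 8/9)*3)*6 = ((26/9)*3)*6 = (26/3)*6 = 52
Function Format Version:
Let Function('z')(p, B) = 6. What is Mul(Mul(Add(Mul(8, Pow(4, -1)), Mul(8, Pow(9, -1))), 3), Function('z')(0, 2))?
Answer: 52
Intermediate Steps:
Mul(Mul(Add(Mul(8, Pow(4, -1)), Mul(8, Pow(9, -1))), 3), Function('z')(0, 2)) = Mul(Mul(Add(Mul(8, Pow(4, -1)), Mul(8, Pow(9, -1))), 3), 6) = Mul(Mul(Add(Mul(8, Rational(1, 4)), Mul(8, Rational(1, 9))), 3), 6) = Mul(Mul(Add(2, Rational(8, 9)), 3), 6) = Mul(Mul(Rational(26, 9), 3), 6) = Mul(Rational(26, 3), 6) = 52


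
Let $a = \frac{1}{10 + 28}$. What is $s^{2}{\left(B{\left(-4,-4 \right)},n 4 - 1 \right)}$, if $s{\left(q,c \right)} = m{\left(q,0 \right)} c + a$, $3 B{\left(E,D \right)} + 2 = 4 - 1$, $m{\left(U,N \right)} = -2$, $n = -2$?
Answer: $\frac{469225}{1444} \approx 324.95$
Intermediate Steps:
$B{\left(E,D \right)} = \frac{1}{3}$ ($B{\left(E,D \right)} = - \frac{2}{3} + \frac{4 - 1}{3} = - \frac{2}{3} + \frac{1}{3} \cdot 3 = - \frac{2}{3} + 1 = \frac{1}{3}$)
$a = \frac{1}{38} \approx 0.026316$
$s{\left(q,c \right)} = \frac{1}{38} - 2 c$ ($s{\left(q,c \right)} = - 2 c + \frac{1}{38} = \frac{1}{38} - 2 c$)
$s^{2}{\left(B{\left(-4,-4 \right)},n 4 - 1 \right)} = \left(\frac{1}{38} - 2 \left(\left(-2\right) 4 - 1\right)\right)^{2} = \left(\frac{1}{38} - 2 \left(-8 - 1\right)\right)^{2} = \left(\frac{1}{38} - -18\right)^{2} = \left(\frac{1}{38} + 18\right)^{2} = \left(\frac{685}{38}\right)^{2} = \frac{469225}{1444}$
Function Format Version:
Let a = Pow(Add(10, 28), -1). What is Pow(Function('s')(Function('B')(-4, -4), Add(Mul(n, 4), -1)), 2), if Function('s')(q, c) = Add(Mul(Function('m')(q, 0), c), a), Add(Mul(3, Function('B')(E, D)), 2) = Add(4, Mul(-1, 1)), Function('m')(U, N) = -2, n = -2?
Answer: Rational(469225, 1444) ≈ 324.95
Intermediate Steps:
Function('B')(E, D) = Rational(1, 3) (Function('B')(E, D) = Add(Rational(-2, 3), Mul(Rational(1, 3), Add(4, Mul(-1, 1)))) = Add(Rational(-2, 3), Mul(Rational(1, 3), Add(4, -1))) = Add(Rational(-2, 3), Mul(Rational(1, 3), 3)) = Add(Rational(-2, 3), 1) = Rational(1, 3))
a = Rational(1, 38) (a = Pow(38, -1) = Rational(1, 38) ≈ 0.026316)
Function('s')(q, c) = Add(Rational(1, 38), Mul(-2, c)) (Function('s')(q, c) = Add(Mul(-2, c), Rational(1, 38)) = Add(Rational(1, 38), Mul(-2, c)))
Pow(Function('s')(Function('B')(-4, -4), Add(Mul(n, 4), -1)), 2) = Pow(Add(Rational(1, 38), Mul(-2, Add(Mul(-2, 4), -1))), 2) = Pow(Add(Rational(1, 38), Mul(-2, Add(-8, -1))), 2) = Pow(Add(Rational(1, 38), Mul(-2, -9)), 2) = Pow(Add(Rational(1, 38), 18), 2) = Pow(Rational(685, 38), 2) = Rational(469225, 1444)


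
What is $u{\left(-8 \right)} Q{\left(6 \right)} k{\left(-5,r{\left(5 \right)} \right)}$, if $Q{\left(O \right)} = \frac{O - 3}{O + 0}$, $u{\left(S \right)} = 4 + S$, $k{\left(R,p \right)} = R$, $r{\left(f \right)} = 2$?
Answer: $10$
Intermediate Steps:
$Q{\left(O \right)} = \frac{-3 + O}{O}$
$u{\left(-8 \right)} Q{\left(6 \right)} k{\left(-5,r{\left(5 \right)} \right)} = \left(4 - 8\right) \frac{-3 + 6}{6} \left(-5\right) = - 4 \cdot \frac{1}{6} \cdot 3 \left(-5\right) = \left(-4\right) \frac{1}{2} \left(-5\right) = \left(-2\right) \left(-5\right) = 10$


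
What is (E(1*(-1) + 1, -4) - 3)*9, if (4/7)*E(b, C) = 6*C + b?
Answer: -405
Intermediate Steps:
E(b, C) = 7*b/4 + 21*C/2 (E(b, C) = 7*(6*C + b)/4 = 7*(b + 6*C)/4 = 7*b/4 + 21*C/2)
(E(1*(-1) + 1, -4) - 3)*9 = ((7*(1*(-1) + 1)/4 + (21/2)*(-4)) - 3)*9 = ((7*(-1 + 1)/4 - 42) - 3)*9 = (((7/4)*0 - 42) - 3)*9 = ((0 - 42) - 3)*9 = (-42 - 3)*9 = -45*9 = -405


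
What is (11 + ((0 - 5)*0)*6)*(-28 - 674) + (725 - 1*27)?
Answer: -7024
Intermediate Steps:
(11 + ((0 - 5)*0)*6)*(-28 - 674) + (725 - 1*27) = (11 - 5*0*6)*(-702) + (725 - 27) = (11 + 0*6)*(-702) + 698 = (11 + 0)*(-702) + 698 = 11*(-702) + 698 = -7722 + 698 = -7024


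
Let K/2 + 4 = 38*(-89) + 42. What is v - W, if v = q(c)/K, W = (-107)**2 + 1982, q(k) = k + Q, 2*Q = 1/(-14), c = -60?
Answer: -2515141103/187264 ≈ -13431.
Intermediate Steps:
K = -6688 (K = -8 + 2*(38*(-89) + 42) = -8 + 2*(-3382 + 42) = -8 + 2*(-3340) = -8 - 6680 = -6688)
Q = -1/28 (Q = (1/2)/(-14) = (1/2)*(-1/14) = -1/28 ≈ -0.035714)
q(k) = -1/28 + k (q(k) = k - 1/28 = -1/28 + k)
W = 13431 (W = 11449 + 1982 = 13431)
v = 1681/187264 (v = (-1/28 - 60)/(-6688) = -1681/28*(-1/6688) = 1681/187264 ≈ 0.0089766)
v - W = 1681/187264 - 1*13431 = 1681/187264 - 13431 = -2515141103/187264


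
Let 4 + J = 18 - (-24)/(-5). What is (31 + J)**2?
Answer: 40401/25 ≈ 1616.0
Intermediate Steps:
J = 46/5 (J = -4 + (18 - (-24)/(-5)) = -4 + (18 - (-24)*(-1)/5) = -4 + (18 - 1*24/5) = -4 + (18 - 24/5) = -4 + 66/5 = 46/5 ≈ 9.2000)
(31 + J)**2 = (31 + 46/5)**2 = (201/5)**2 = 40401/25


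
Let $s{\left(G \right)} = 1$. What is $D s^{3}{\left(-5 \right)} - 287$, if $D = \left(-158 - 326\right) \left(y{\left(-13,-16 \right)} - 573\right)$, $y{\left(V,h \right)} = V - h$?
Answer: $275593$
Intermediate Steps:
$D = 275880$ ($D = \left(-158 - 326\right) \left(\left(-13 - -16\right) - 573\right) = - 484 \left(\left(-13 + 16\right) - 573\right) = - 484 \left(3 - 573\right) = \left(-484\right) \left(-570\right) = 275880$)
$D s^{3}{\left(-5 \right)} - 287 = 275880 \cdot 1^{3} - 287 = 275880 \cdot 1 - 287 = 275880 - 287 = 275593$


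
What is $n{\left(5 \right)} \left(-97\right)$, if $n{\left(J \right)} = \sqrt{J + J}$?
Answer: $- 97 \sqrt{10} \approx -306.74$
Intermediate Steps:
$n{\left(J \right)} = \sqrt{2} \sqrt{J}$ ($n{\left(J \right)} = \sqrt{2 J} = \sqrt{2} \sqrt{J}$)
$n{\left(5 \right)} \left(-97\right) = \sqrt{2} \sqrt{5} \left(-97\right) = \sqrt{10} \left(-97\right) = - 97 \sqrt{10}$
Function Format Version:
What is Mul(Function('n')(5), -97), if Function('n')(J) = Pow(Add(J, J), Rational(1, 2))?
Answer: Mul(-97, Pow(10, Rational(1, 2))) ≈ -306.74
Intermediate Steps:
Function('n')(J) = Mul(Pow(2, Rational(1, 2)), Pow(J, Rational(1, 2))) (Function('n')(J) = Pow(Mul(2, J), Rational(1, 2)) = Mul(Pow(2, Rational(1, 2)), Pow(J, Rational(1, 2))))
Mul(Function('n')(5), -97) = Mul(Mul(Pow(2, Rational(1, 2)), Pow(5, Rational(1, 2))), -97) = Mul(Pow(10, Rational(1, 2)), -97) = Mul(-97, Pow(10, Rational(1, 2)))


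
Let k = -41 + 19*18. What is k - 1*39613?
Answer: -39312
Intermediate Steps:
k = 301 (k = -41 + 342 = 301)
k - 1*39613 = 301 - 1*39613 = 301 - 39613 = -39312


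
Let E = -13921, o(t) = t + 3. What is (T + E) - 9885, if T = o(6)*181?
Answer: -22177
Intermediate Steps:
o(t) = 3 + t
T = 1629 (T = (3 + 6)*181 = 9*181 = 1629)
(T + E) - 9885 = (1629 - 13921) - 9885 = -12292 - 9885 = -22177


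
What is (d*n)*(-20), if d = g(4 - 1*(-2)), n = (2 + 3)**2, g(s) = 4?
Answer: -2000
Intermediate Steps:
n = 25 (n = 5**2 = 25)
d = 4
(d*n)*(-20) = (4*25)*(-20) = 100*(-20) = -2000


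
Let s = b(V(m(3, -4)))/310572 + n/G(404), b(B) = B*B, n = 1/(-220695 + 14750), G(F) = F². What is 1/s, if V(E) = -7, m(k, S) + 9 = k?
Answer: 2609854465034160/411765531577 ≈ 6338.2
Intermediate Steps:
m(k, S) = -9 + k
n = -1/205945 (n = 1/(-205945) = -1/205945 ≈ -4.8557e-6)
b(B) = B²
s = 411765531577/2609854465034160 (s = (-7)²/310572 - 1/(205945*(404²)) = 49*(1/310572) - 1/205945/163216 = 49/310572 - 1/205945*1/163216 = 49/310572 - 1/33613519120 = 411765531577/2609854465034160 ≈ 0.00015777)
1/s = 1/(411765531577/2609854465034160) = 2609854465034160/411765531577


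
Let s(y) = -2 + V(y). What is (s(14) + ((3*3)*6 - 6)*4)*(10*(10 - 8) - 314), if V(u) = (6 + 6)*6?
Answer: -77028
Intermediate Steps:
V(u) = 72 (V(u) = 12*6 = 72)
s(y) = 70 (s(y) = -2 + 72 = 70)
(s(14) + ((3*3)*6 - 6)*4)*(10*(10 - 8) - 314) = (70 + ((3*3)*6 - 6)*4)*(10*(10 - 8) - 314) = (70 + (9*6 - 6)*4)*(10*2 - 314) = (70 + (54 - 6)*4)*(20 - 314) = (70 + 48*4)*(-294) = (70 + 192)*(-294) = 262*(-294) = -77028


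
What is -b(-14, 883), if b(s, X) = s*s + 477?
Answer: -673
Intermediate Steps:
b(s, X) = 477 + s² (b(s, X) = s² + 477 = 477 + s²)
-b(-14, 883) = -(477 + (-14)²) = -(477 + 196) = -1*673 = -673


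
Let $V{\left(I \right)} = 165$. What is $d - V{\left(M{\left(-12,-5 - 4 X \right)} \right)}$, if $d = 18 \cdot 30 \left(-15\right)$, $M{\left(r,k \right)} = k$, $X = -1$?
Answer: $-8265$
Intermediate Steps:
$d = -8100$ ($d = 540 \left(-15\right) = -8100$)
$d - V{\left(M{\left(-12,-5 - 4 X \right)} \right)} = -8100 - 165 = -8265$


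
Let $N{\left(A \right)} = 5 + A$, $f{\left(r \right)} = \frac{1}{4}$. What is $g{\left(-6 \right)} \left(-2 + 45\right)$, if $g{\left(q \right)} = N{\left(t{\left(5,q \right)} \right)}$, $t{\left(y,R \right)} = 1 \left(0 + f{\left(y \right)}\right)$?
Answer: $\frac{903}{4} \approx 225.75$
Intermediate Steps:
$f{\left(r \right)} = \frac{1}{4}$
$t{\left(y,R \right)} = \frac{1}{4}$ ($t{\left(y,R \right)} = 1 \left(0 + \frac{1}{4}\right) = 1 \cdot \frac{1}{4} = \frac{1}{4}$)
$g{\left(q \right)} = \frac{21}{4}$ ($g{\left(q \right)} = 5 + \frac{1}{4} = \frac{21}{4}$)
$g{\left(-6 \right)} \left(-2 + 45\right) = \frac{21 \left(-2 + 45\right)}{4} = \frac{21}{4} \cdot 43 = \frac{903}{4}$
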